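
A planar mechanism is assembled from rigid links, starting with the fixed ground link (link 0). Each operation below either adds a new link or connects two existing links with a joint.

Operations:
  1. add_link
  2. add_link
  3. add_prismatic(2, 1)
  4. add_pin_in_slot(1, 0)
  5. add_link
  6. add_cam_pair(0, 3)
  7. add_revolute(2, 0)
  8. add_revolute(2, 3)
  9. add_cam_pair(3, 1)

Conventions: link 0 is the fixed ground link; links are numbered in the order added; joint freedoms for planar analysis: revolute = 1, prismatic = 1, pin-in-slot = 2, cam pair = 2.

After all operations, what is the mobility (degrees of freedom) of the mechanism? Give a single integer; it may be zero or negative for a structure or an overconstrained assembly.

ground; <1,0,0>
#1 <2,0,0>
#2 <3,0,0>
P:2↔1 J1 <3,1,0>
PS:1↔0 J2 <3,1,1>
#3 <4,1,1>
C:0↔3 J2 <4,1,2>
R:2↔0 J1 <4,2,2>
R:2↔3 J1 <4,3,2>
C:3↔1 J2 <4,3,3>
3×3 − 2×3 − 1×3 = 0

M = 0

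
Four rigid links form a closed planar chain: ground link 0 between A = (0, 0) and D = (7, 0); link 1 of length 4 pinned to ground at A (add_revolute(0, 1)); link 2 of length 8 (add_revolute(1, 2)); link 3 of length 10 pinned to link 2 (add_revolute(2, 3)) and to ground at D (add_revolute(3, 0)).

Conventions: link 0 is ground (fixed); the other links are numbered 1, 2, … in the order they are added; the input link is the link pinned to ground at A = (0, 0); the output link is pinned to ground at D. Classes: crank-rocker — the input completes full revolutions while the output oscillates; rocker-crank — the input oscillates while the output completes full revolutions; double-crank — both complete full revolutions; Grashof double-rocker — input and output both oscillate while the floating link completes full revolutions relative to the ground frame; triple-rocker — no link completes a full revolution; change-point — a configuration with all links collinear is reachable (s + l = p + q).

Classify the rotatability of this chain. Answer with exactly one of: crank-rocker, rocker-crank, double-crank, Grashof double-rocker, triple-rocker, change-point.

lengths: ground=7, input=4, coupler=8, output=10
sorted: s=4 (shortest), l=10 (longest), p+q=15
s + l = 14 vs p + q = 15
s + l < p + q (Grashof) with shortest = input link → crank-rocker

crank-rocker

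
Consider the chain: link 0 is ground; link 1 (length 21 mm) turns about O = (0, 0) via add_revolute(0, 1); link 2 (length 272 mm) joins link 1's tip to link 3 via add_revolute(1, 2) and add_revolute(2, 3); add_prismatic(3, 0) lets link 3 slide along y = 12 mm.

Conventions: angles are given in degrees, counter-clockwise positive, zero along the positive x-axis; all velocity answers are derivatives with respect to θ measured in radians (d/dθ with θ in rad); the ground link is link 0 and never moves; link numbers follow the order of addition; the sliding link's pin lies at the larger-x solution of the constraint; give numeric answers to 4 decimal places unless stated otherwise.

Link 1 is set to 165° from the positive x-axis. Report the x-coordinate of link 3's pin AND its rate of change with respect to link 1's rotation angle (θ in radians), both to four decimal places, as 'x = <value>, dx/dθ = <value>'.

geometry: r = 21 mm, L = 272 mm, e = 12 mm
crank pin P = (r cos θ, r sin θ) = (-20.284442, 5.435200)
h = r sin θ − e = 5.435200 − 12 = -6.564800
x = r cos θ + √(L² − h²) = -20.284442 + 271.920767 = 251.636324
dx/dθ = −r sin θ − h·r cos θ/√(L² − h²) (θ in radians; h = -6.564800) = -5.924914

x = 251.6363, dx/dθ = -5.9249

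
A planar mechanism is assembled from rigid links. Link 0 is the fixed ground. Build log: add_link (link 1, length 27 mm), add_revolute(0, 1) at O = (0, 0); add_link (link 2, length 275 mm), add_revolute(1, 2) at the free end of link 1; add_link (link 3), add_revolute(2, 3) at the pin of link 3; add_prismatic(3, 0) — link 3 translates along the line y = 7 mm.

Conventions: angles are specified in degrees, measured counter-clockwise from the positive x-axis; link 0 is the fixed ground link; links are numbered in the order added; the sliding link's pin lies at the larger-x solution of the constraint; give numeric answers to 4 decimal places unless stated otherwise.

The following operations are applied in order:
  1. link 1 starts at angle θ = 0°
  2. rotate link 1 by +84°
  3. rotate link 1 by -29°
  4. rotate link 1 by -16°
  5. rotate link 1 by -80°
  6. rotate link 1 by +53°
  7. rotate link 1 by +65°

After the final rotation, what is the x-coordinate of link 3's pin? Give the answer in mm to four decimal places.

geometry: r = 27 mm, L = 275 mm, e = 7 mm; θ starts at 0°
rotate link 1 by +84°: θ ← 0° +84° = 84°
rotate link 1 by -29°: θ ← 84° -29° = 55°
rotate link 1 by -16°: θ ← 55° -16° = 39°
rotate link 1 by -80°: θ ← 39° -80° = -41°
rotate link 1 by +53°: θ ← -41° +53° = 12°
rotate link 1 by +65°: θ ← 12° +65° = 77°
crank pin P = (r cos θ, r sin θ) = (6.073678, 26.307992)
h = r sin θ − e = 26.307992 − 7 = 19.307992
x = r cos θ + √(L² − h²) = 6.073678 + 274.321347 = 280.395026

280.3950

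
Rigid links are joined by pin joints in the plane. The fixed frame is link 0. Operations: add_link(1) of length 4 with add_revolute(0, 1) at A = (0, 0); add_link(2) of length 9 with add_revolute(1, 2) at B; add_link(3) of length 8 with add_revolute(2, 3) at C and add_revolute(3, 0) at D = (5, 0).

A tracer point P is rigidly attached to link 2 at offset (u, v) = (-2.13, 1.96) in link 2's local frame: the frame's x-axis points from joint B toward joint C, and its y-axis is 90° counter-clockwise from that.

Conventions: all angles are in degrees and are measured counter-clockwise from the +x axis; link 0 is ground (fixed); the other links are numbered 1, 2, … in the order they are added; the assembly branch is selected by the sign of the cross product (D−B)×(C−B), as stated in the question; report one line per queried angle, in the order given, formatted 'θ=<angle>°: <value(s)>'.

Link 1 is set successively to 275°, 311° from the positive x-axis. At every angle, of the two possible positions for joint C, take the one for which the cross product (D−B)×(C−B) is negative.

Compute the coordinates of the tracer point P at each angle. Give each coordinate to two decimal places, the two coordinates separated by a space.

A=(0,0), D=(5.00,0)
θ=275°: B = A + 4.00·(cos275°, sin275°) = (0.3486, -3.9848)
θ=275°: |BD| = 6.1248
θ=275°: circle(B,9.00) ∩ circle(D,8.00): a=4.4502, h=7.8228
θ=275°:   candidates: C₊=(-1.3612,4.8513) cross=47.913; C₋=(8.8177,-7.0303) cross=-47.913
θ=275°:   branch - wants cross < 0 → take C=(8.8177,-7.0303) (cross=-47.913)
θ=275°: ex = (C−B)/|BC| = (0.9410,-0.3384); ey = (0.3384,0.9410)
θ=275°: P = B + -2.13·ex + 1.96·ey = (-0.9925,-1.4196)
θ=311°: B = A + 4.00·(cos311°, sin311°) = (2.6242, -3.0188)
θ=311°: |BD| = 3.8416
θ=311°: circle(B,9.00) ∩ circle(D,8.00): a=4.1334, h=7.9947
θ=311°:   candidates: C₊=(-1.1020,5.1735) cross=30.712; C₋=(11.4630,-4.7148) cross=-30.712
θ=311°:   branch - wants cross < 0 → take C=(11.4630,-4.7148) (cross=-30.712)
θ=311°: ex = (C−B)/|BC| = (0.9821,-0.1884); ey = (0.1884,0.9821)
θ=311°: P = B + -2.13·ex + 1.96·ey = (0.9018,-0.6926)

θ=275°: -0.99 -1.42
θ=311°: 0.90 -0.69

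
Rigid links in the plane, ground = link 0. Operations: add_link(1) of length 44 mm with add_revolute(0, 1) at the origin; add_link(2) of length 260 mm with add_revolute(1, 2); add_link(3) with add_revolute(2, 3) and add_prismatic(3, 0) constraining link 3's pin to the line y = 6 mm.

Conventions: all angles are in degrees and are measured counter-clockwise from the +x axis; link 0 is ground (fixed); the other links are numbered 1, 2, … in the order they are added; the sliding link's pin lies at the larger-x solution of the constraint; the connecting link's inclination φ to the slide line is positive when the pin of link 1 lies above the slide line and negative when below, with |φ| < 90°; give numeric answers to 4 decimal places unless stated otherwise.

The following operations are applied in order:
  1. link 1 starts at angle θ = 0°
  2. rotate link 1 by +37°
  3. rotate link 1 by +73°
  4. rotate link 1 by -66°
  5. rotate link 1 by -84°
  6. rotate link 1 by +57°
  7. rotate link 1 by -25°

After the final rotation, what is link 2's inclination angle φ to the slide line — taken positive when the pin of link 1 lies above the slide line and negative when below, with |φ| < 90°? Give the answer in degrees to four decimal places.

geometry: r = 44 mm, L = 260 mm, e = 6 mm; θ starts at 0°
rotate link 1 by +37°: θ ← 0° +37° = 37°
rotate link 1 by +73°: θ ← 37° +73° = 110°
rotate link 1 by -66°: θ ← 110° -66° = 44°
rotate link 1 by -84°: θ ← 44° -84° = -40°
rotate link 1 by +57°: θ ← -40° +57° = 17°
rotate link 1 by -25°: θ ← 17° -25° = -8°
h = r sin θ − e = -6.123616 − 6 = -12.123616
sin φ = h / L = -12.123616 / 260 = -0.04662929
φ = arcsin(-0.04662929) = -2.672631°

-2.6726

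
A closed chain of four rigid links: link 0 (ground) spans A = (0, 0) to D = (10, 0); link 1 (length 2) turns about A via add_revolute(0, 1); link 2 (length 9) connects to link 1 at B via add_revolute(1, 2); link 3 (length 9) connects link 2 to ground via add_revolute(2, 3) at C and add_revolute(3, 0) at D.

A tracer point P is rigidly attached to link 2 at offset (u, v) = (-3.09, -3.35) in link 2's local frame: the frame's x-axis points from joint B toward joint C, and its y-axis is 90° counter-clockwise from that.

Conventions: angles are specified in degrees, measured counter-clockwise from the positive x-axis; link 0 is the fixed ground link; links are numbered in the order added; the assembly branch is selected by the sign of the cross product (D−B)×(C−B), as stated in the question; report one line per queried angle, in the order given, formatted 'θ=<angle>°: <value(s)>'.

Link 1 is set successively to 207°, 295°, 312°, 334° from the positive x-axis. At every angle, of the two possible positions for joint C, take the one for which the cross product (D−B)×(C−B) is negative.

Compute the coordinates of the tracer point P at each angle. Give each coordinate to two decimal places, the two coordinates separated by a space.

A=(0,0), D=(10.00,0)
θ=207°: B = A + 2.00·(cos207°, sin207°) = (-1.7820, -0.9080)
θ=207°: |BD| = 11.8169
θ=207°: circle(B,9.00) ∩ circle(D,9.00): a=5.9085, h=6.7890
θ=207°:   candidates: C₊=(3.5873,6.3149) cross=80.225; C₋=(4.6306,-7.2229) cross=-80.225
θ=207°:   branch - wants cross < 0 → take C=(4.6306,-7.2229) (cross=-80.225)
θ=207°: ex = (C−B)/|BC| = (0.7125,-0.7017); ey = (0.7017,0.7125)
θ=207°: P = B + -3.09·ex + -3.35·ey = (-6.3342,-1.1268)
θ=295°: B = A + 2.00·(cos295°, sin295°) = (0.8452, -1.8126)
θ=295°: |BD| = 9.3325
θ=295°: circle(B,9.00) ∩ circle(D,9.00): a=4.6662, h=7.6959
θ=295°:   candidates: C₊=(3.9279,6.6430) cross=71.821; C₋=(6.9174,-8.4556) cross=-71.821
θ=295°:   branch - wants cross < 0 → take C=(6.9174,-8.4556) (cross=-71.821)
θ=295°: ex = (C−B)/|BC| = (0.6747,-0.7381); ey = (0.7381,0.6747)
θ=295°: P = B + -3.09·ex + -3.35·ey = (-3.7122,-1.7920)
θ=312°: B = A + 2.00·(cos312°, sin312°) = (1.3383, -1.4863)
θ=312°: |BD| = 8.7883
θ=312°: circle(B,9.00) ∩ circle(D,9.00): a=4.3942, h=7.8544
θ=312°:   candidates: C₊=(4.3408,6.9981) cross=69.027; C₋=(6.9975,-8.4844) cross=-69.027
θ=312°:   branch - wants cross < 0 → take C=(6.9975,-8.4844) (cross=-69.027)
θ=312°: ex = (C−B)/|BC| = (0.6288,-0.7776); ey = (0.7776,0.6288)
θ=312°: P = B + -3.09·ex + -3.35·ey = (-3.2096,-1.1901)
θ=334°: B = A + 2.00·(cos334°, sin334°) = (1.7976, -0.8767)
θ=334°: |BD| = 8.2491
θ=334°: circle(B,9.00) ∩ circle(D,9.00): a=4.1246, h=7.9992
θ=334°:   candidates: C₊=(5.0486,7.5156) cross=65.987; C₋=(6.7490,-8.3923) cross=-65.987
θ=334°:   branch - wants cross < 0 → take C=(6.7490,-8.3923) (cross=-65.987)
θ=334°: ex = (C−B)/|BC| = (0.5502,-0.8351); ey = (0.8351,0.5502)
θ=334°: P = B + -3.09·ex + -3.35·ey = (-2.6998,-0.1394)

θ=207°: -6.33 -1.13
θ=295°: -3.71 -1.79
θ=312°: -3.21 -1.19
θ=334°: -2.70 -0.14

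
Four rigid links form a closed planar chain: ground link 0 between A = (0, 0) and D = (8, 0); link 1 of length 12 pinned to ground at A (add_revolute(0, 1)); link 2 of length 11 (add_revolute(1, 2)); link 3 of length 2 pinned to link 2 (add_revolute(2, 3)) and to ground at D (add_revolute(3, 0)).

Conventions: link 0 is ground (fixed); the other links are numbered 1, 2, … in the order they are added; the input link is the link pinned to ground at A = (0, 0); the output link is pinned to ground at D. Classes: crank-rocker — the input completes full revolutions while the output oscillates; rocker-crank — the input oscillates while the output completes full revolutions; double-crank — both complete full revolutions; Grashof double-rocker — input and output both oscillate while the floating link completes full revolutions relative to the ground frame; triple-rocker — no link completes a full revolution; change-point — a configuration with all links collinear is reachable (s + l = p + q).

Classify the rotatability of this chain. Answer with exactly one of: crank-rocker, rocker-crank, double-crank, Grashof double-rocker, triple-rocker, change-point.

lengths: ground=8, input=12, coupler=11, output=2
sorted: s=2 (shortest), l=12 (longest), p+q=19
s + l = 14 vs p + q = 19
s + l < p + q (Grashof) with shortest = output link → rocker-crank

rocker-crank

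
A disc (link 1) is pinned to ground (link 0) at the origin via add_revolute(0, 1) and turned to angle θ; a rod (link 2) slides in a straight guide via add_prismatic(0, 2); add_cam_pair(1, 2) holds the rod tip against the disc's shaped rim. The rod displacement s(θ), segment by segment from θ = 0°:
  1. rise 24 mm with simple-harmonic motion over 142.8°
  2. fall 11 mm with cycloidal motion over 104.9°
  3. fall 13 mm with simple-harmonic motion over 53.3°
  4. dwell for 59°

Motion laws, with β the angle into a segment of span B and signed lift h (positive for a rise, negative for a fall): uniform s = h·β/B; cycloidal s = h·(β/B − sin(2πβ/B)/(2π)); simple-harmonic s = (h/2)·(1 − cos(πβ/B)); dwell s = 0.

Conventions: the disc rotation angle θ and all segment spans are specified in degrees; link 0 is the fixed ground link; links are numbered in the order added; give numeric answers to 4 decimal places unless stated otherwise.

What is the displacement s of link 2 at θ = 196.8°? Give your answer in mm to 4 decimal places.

segment 1 (0° to 142.8°, simple-harmonic, h = 24) is passed completely: s = 0.0000 + (24) = 24.0000
θ = 196.8° falls in segment 2 (142.8° to 247.7°, cycloidal, h = -11): β = 196.8 − 142.8 = 54°, B = 104.9°; Δs = -11·(0.5148 − sin(2π·0.5148)/(2π)) = -5.8248; s = 24.0000 − 5.8248 = 18.1752

18.1752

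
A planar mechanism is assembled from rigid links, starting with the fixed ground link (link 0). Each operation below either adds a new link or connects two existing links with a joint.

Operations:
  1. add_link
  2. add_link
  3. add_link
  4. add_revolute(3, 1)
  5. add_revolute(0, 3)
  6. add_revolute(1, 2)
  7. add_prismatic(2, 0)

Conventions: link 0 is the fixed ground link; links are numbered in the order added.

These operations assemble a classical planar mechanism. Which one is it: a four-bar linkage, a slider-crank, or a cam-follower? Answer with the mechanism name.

links: 4 (incl. ground); joints: 3 revolute, 1 prismatic, 0 higher (cam) pair, forming one closed loop
4 links, 3 revolutes + 1 prismatic in one loop → slider-crank

slider-crank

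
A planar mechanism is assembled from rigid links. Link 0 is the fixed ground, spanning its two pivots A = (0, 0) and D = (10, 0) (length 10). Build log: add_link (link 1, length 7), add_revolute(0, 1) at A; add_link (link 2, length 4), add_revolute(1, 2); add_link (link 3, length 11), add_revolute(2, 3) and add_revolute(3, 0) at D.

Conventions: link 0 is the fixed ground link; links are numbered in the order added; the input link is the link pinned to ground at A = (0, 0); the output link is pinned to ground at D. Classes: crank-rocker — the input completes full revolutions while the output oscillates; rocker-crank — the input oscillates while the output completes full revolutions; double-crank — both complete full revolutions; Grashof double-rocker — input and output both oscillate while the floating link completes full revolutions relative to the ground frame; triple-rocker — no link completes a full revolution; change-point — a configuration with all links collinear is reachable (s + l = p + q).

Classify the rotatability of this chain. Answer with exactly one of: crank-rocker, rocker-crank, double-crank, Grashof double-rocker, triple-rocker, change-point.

lengths: ground=10, input=7, coupler=4, output=11
sorted: s=4 (shortest), l=11 (longest), p+q=17
s + l = 15 vs p + q = 17
s + l < p + q (Grashof) with shortest = coupler link → Grashof double-rocker

Grashof double-rocker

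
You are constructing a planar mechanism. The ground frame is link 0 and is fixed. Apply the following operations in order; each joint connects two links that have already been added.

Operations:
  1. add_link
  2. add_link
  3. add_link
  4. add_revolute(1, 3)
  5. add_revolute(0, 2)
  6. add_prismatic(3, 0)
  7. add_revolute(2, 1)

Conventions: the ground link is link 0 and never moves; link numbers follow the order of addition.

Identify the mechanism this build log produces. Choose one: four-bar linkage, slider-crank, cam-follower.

links: 4 (incl. ground); joints: 3 revolute, 1 prismatic, 0 higher (cam) pair, forming one closed loop
4 links, 3 revolutes + 1 prismatic in one loop → slider-crank

slider-crank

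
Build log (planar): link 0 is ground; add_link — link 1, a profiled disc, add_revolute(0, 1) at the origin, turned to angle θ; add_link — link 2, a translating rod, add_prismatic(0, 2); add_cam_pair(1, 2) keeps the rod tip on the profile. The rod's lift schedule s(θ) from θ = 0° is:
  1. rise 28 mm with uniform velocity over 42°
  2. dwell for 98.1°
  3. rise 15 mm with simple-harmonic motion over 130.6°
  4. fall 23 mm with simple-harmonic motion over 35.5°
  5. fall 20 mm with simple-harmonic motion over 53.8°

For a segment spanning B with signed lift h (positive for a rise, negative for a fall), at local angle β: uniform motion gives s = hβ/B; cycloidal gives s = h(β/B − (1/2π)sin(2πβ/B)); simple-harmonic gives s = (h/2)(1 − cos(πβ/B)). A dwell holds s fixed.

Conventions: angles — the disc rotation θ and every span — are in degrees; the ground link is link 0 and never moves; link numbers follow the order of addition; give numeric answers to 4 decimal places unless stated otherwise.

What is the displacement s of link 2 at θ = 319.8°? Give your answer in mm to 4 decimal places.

seg 1 [0°–42°] uniform, h=28: full span → s += 28 → s = 28.0000
seg 2 [42°–140.1°] dwell: s stays 28.0000
seg 3 [140.1°–270.7°] simple-harmonic, h=15: full span → s += 15 → s = 43.0000
seg 4 [270.7°–306.2°] simple-harmonic, h=-23: full span → s += -23 → s = 20.0000
seg 5 [306.2°–360°] simple-harmonic, h=-20: θ=319.8° here. β=13.6, B=53.8. -20/2·(1 − cos(π·0.2528)) = -2.9911 → s = 17.0089

17.0089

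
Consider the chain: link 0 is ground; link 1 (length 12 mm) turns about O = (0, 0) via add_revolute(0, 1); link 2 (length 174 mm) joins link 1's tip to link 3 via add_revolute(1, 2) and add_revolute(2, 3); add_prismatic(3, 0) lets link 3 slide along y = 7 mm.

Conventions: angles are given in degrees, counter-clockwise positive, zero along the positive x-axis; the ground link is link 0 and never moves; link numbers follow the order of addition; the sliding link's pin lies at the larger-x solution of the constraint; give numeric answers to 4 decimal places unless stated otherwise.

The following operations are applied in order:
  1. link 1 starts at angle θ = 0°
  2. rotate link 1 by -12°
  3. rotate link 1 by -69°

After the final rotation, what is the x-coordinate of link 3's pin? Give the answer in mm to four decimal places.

geometry: r = 12 mm, L = 174 mm, e = 7 mm; θ starts at 0°
rotate link 1 by -12°: θ ← 0° -12° = -12°
rotate link 1 by -69°: θ ← -12° -69° = -81°
crank pin P = (r cos θ, r sin θ) = (1.877214, -11.852260)
h = r sin θ − e = -11.852260 − 7 = -18.852260
x = r cos θ + √(L² − h²) = 1.877214 + 172.975699 = 174.852912

174.8529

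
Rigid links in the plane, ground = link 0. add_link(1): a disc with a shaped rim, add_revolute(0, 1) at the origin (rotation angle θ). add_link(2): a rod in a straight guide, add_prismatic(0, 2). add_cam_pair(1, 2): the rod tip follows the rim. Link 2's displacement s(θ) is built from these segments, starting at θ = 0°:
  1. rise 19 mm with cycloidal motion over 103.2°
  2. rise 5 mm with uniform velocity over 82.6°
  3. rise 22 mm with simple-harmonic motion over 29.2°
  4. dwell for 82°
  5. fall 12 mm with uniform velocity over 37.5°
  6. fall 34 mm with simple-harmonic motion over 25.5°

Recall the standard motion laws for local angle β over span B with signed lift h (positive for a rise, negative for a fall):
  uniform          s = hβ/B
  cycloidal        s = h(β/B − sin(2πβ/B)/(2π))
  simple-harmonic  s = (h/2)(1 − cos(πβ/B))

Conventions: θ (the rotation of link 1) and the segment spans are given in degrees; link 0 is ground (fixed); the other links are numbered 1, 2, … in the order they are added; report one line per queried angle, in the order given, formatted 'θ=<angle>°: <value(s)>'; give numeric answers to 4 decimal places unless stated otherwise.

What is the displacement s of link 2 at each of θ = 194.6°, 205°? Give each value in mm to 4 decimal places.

segment 1 (0° to 103.2°, cycloidal, h = 19) is passed completely: s = 0.0000 + (19) = 19.0000
segment 2 (103.2° to 185.8°, uniform, h = 5) is passed completely: s = 19.0000 + (5) = 24.0000
θ = 194.6° falls in segment 3 (185.8° to 215°, simple-harmonic, h = 22): β = 194.6 − 185.8 = 8.8°, B = 29.2°; Δs = 22/2·(1 − cos(π·0.3014)) = 4.5727; s = 24.0000 + 4.5727 = 28.5727
θ = 205° falls in segment 3 (185.8° to 215°, simple-harmonic, h = 22): β = 205 − 185.8 = 19.2°, B = 29.2°; Δs = 22/2·(1 − cos(π·0.6575)) = 16.2245; s = 24.0000 + 16.2245 = 40.2245

θ=194.6°: 28.5727
θ=205°: 40.2245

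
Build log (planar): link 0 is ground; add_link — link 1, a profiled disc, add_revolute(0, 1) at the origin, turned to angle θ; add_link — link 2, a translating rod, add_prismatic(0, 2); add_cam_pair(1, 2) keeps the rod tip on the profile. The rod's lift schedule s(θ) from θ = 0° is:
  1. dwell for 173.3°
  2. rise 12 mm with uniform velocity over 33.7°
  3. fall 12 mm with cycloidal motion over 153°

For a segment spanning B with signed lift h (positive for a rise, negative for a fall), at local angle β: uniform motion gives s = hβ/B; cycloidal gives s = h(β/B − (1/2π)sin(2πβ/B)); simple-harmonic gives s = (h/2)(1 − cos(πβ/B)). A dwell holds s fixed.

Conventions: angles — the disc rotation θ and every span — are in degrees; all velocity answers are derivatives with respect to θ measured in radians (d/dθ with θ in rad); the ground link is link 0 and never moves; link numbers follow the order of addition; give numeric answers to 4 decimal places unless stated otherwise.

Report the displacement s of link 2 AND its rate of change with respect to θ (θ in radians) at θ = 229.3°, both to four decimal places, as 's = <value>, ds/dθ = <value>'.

seg 1 [0°–173.3°] dwell: s stays 0.0000
seg 2 [173.3°–207°] uniform, h=12: full span → s += 12 → s = 12.0000
seg 3 [207°–360°] cycloidal, h=-12: θ=229.3° here. β=22.3, B=153. -12·(0.1458 − sin(2π·0.1458)/(2π)) = -0.2344 → s = 11.7656
velocity in seg [207°–360°] (cycloidal), θ in radians: β = 22.3° = 0.3892 rad, B = 153° = 2.6704 rad; ds/dθ = (h/B)(1 − cos(2πβ/B)) = ((-12)/2.6704)(1 − cos(2π·0.1458)) = -1.756313 mm/rad

s = 11.7656, ds/dθ = -1.7563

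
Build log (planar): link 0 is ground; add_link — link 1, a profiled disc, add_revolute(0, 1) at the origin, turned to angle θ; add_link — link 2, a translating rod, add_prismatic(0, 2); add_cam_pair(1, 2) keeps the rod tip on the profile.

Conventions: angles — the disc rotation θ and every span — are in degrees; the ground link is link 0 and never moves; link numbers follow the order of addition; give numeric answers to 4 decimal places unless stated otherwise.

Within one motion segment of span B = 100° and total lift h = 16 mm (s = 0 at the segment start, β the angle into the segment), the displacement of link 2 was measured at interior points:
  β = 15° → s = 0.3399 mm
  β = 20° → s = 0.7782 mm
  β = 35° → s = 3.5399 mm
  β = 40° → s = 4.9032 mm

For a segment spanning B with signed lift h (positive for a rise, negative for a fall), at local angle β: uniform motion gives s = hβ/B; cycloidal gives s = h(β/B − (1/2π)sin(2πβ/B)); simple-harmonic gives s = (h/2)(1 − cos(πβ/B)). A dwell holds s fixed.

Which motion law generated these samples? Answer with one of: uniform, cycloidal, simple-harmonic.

candidates at β/B = r: uniform s = h·r (linear in β); cycloidal s = h·(r − sin(2πr)/(2π)); simple-harmonic s = (h/2)(1 − cos(πr))
β=15°: printed 0.3399 | uniform 2.4000, cycloidal 0.3399, simple-harmonic 0.8719
β=20°: printed 0.7782 | uniform 3.2000, cycloidal 0.7782, simple-harmonic 1.5279
β=35°: printed 3.5399 | uniform 5.6000, cycloidal 3.5399, simple-harmonic 4.3681
β=40°: printed 4.9032 | uniform 6.4000, cycloidal 4.9032, simple-harmonic 5.5279
only one law matches every sample → cycloidal

cycloidal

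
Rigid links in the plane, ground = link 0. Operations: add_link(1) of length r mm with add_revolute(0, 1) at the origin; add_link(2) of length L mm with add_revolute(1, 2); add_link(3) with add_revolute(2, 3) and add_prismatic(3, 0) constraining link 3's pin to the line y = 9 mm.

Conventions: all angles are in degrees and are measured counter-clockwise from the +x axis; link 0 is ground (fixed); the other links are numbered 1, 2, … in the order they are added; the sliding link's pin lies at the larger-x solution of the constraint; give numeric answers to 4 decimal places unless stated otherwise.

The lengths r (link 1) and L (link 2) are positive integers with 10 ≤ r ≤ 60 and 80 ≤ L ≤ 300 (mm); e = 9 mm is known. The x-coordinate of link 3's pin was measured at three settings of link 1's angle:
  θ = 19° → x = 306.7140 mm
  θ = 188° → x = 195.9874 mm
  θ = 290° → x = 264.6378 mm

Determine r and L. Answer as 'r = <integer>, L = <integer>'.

constraint per measurement: (x − r cos θ)² + (r sin θ − e)² = L²
subtracting the θ₁ and θ₂ equations cancels the r² and L² terms:
r = (x₁² − x₂²) / (2[(x₁cos θ₁ + e sin θ₁) − (x₂cos θ₂ + e sin θ₂)]) = 57.0000 → r = 57
L² = (x₁ − r cos θ₁)² + (r sin θ₁ − e)² = 64009.0134 → L = 253.0000 → L = 253
check at θ₃=290°: x = 264.6378 (printed 264.6378) ✓

r = 57, L = 253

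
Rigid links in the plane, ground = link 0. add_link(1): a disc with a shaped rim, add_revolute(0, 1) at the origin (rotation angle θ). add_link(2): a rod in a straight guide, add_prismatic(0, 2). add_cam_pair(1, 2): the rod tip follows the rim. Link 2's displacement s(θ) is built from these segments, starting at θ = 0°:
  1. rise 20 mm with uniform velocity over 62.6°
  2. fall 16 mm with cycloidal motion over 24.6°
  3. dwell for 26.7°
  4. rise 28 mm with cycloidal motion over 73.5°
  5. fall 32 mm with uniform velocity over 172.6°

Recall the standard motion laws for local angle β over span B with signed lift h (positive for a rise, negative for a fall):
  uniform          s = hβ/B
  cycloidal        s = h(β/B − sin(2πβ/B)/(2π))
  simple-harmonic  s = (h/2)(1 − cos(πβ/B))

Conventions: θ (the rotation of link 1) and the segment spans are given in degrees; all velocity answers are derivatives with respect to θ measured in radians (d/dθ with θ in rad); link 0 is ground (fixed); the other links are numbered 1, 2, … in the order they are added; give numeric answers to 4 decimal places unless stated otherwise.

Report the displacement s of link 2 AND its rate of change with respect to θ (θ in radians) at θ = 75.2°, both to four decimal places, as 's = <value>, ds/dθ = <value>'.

segment 1 (0° to 62.6°, uniform, h = 20) is passed completely: s = 0.0000 + (20) = 20.0000
θ = 75.2° falls in segment 2 (62.6° to 87.2°, cycloidal, h = -16): β = 75.2 − 62.6 = 12.6°, B = 24.6°; Δs = -16·(0.5122 − sin(2π·0.5122)/(2π)) = -8.3901; s = 20.0000 − 8.3901 = 11.6099
velocity in seg [62.6°–87.2°] (cycloidal), θ in radians: β = 12.6° = 0.2199 rad, B = 24.6° = 0.4294 rad; ds/dθ = (h/B)(1 − cos(2πβ/B)) = ((-16)/0.4294)(1 − cos(2π·0.5122)) = -74.421751 mm/rad

s = 11.6099, ds/dθ = -74.4218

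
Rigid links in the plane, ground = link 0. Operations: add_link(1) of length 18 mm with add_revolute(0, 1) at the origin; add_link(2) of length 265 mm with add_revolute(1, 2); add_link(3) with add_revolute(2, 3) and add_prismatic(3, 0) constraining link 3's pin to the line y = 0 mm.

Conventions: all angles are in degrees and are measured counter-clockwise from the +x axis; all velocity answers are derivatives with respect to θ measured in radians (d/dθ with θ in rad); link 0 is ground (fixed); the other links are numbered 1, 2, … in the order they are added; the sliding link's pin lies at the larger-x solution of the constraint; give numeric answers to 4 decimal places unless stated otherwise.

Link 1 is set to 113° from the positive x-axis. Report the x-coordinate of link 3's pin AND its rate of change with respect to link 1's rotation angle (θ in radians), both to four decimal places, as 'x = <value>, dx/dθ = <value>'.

geometry: r = 18 mm, L = 265 mm, e = 0 mm
crank pin P = (r cos θ, r sin θ) = (-7.033160, 16.569087)
h = r sin θ − e = 16.569087 − 0 = 16.569087
x = r cos θ + √(L² − h²) = -7.033160 + 264.481503 = 257.448343
dx/dθ = −r sin θ − h·r cos θ/√(L² − h²) (θ in radians; h = 16.569087) = -16.128478

x = 257.4483, dx/dθ = -16.1285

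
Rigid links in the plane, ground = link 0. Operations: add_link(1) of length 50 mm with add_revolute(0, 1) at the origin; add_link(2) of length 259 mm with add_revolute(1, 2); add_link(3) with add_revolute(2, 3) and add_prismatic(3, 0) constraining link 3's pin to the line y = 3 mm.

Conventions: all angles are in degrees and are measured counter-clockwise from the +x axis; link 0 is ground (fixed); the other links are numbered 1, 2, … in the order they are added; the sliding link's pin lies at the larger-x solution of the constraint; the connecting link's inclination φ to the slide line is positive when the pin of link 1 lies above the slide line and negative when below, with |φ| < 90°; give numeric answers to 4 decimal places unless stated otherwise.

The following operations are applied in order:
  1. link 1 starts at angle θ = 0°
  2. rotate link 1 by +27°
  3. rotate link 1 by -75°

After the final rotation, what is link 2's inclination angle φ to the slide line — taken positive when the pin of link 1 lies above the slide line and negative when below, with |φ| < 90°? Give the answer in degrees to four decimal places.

geometry: r = 50 mm, L = 259 mm, e = 3 mm; θ starts at 0°
rotate link 1 by +27°: θ ← 0° +27° = 27°
rotate link 1 by -75°: θ ← 27° -75° = -48°
h = r sin θ − e = -37.157241 − 3 = -40.157241
sin φ = h / L = -40.157241 / 259 = -0.15504726
φ = arcsin(-0.15504726) = -8.919537°

-8.9195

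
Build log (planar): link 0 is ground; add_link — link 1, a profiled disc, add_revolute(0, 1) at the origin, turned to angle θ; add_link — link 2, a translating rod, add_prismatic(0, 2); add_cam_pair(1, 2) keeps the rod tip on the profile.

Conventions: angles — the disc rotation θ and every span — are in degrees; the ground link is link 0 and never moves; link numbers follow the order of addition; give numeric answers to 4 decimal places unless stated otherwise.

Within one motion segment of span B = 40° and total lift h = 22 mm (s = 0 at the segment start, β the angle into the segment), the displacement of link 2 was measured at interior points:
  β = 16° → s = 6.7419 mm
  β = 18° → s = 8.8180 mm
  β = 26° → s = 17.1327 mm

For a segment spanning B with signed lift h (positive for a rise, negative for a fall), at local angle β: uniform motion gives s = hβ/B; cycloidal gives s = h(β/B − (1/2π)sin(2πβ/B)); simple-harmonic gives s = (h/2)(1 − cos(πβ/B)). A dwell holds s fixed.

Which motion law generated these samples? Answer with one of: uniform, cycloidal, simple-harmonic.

candidates at β/B = r: uniform s = h·r (linear in β); cycloidal s = h·(r − sin(2πr)/(2π)); simple-harmonic s = (h/2)(1 − cos(πr))
β=16°: printed 6.7419 | uniform 8.8000, cycloidal 6.7419, simple-harmonic 7.6008
β=18°: printed 8.8180 | uniform 9.9000, cycloidal 8.8180, simple-harmonic 9.2792
β=26°: printed 17.1327 | uniform 14.3000, cycloidal 17.1327, simple-harmonic 15.9939
only one law matches every sample → cycloidal

cycloidal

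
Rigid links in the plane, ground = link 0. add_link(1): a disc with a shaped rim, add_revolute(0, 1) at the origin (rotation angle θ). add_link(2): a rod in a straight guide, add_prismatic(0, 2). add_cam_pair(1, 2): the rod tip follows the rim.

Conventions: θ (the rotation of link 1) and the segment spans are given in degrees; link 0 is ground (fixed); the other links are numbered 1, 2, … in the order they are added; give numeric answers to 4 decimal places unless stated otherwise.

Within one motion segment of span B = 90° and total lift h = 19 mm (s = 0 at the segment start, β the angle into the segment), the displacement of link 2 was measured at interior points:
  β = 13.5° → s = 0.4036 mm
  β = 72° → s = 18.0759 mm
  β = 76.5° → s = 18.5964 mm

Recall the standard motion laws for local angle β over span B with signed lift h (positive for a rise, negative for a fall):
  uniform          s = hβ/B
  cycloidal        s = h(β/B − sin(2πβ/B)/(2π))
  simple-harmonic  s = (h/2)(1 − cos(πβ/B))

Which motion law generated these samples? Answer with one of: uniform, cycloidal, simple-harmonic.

candidates at β/B = r: uniform s = h·r (linear in β); cycloidal s = h·(r − sin(2πr)/(2π)); simple-harmonic s = (h/2)(1 − cos(πr))
β=13.5°: printed 0.4036 | uniform 2.8500, cycloidal 0.4036, simple-harmonic 1.0354
β=72°: printed 18.0759 | uniform 15.2000, cycloidal 18.0759, simple-harmonic 17.1857
β=76.5°: printed 18.5964 | uniform 16.1500, cycloidal 18.5964, simple-harmonic 17.9646
only one law matches every sample → cycloidal

cycloidal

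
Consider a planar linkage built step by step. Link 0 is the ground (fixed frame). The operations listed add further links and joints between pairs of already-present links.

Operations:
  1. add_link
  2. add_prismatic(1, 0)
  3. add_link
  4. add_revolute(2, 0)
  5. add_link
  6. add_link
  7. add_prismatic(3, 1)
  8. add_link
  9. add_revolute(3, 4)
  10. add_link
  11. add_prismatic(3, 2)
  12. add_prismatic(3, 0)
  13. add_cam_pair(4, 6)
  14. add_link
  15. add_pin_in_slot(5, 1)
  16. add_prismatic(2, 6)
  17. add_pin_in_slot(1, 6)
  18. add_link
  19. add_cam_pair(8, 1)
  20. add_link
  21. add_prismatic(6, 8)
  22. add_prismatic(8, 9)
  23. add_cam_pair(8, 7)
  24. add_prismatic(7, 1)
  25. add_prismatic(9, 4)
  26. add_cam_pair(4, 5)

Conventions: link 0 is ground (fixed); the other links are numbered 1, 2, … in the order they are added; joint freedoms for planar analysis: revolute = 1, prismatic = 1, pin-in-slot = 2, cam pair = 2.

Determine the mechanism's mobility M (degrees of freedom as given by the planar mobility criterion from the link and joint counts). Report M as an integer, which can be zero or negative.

(L,J1,J2)=(1,0,0); link0 fixed
link1: (2,0,0)
P 1-0 [J1]: (2,1,0)
link2: (3,1,0)
R 2-0 [J1]: (3,2,0)
link3: (4,2,0)
link4: (5,2,0)
P 3-1 [J1]: (5,3,0)
link5: (6,3,0)
R 3-4 [J1]: (6,4,0)
link6: (7,4,0)
P 3-2 [J1]: (7,5,0)
P 3-0 [J1]: (7,6,0)
C 4-6 [J2]: (7,6,1)
link7: (8,6,1)
PS 5-1 [J2]: (8,6,2)
P 2-6 [J1]: (8,7,2)
PS 1-6 [J2]: (8,7,3)
link8: (9,7,3)
C 8-1 [J2]: (9,7,4)
link9: (10,7,4)
P 6-8 [J1]: (10,8,4)
P 8-9 [J1]: (10,9,4)
C 8-7 [J2]: (10,9,5)
P 7-1 [J1]: (10,10,5)
P 9-4 [J1]: (10,11,5)
C 4-5 [J2]: (10,11,6)
Grübler: 3·9 − 2·11 − 6 = -1

M = -1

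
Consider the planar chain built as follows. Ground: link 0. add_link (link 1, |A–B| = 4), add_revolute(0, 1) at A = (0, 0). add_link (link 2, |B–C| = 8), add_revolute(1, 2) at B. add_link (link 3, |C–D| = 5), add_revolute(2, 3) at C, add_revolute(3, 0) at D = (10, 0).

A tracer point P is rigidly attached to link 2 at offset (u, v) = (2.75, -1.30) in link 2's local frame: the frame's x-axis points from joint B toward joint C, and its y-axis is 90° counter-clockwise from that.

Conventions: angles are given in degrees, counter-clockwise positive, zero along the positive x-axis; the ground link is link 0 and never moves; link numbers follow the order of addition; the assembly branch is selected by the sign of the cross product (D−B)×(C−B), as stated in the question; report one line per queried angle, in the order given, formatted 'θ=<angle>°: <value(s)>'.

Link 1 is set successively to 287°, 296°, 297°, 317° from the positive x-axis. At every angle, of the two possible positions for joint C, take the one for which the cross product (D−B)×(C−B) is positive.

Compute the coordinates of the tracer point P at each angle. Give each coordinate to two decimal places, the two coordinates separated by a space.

A=(0,0), D=(10.00,0)
θ=287°: B = A + 4.00·(cos287°, sin287°) = (1.1695, -3.8252)
θ=287°: |BD| = 9.6234
θ=287°: circle(B,8.00) ∩ circle(D,5.00): a=6.8380, h=4.1523
θ=287°:   candidates: C₊=(5.7936,2.7030) cross=39.959; C₋=(9.0946,-4.9173) cross=-39.959
θ=287°:   branch + wants cross > 0 → take C=(5.7936,2.7030) (cross=39.959)
θ=287°: ex = (C−B)/|BC| = (0.5780,0.8160); ey = (-0.8160,0.5780)
θ=287°: P = B + 2.75·ex + -1.30·ey = (3.8199,-2.3326)
θ=296°: B = A + 4.00·(cos296°, sin296°) = (1.7535, -3.5952)
θ=296°: |BD| = 8.9961
θ=296°: circle(B,8.00) ∩ circle(D,5.00): a=6.6657, h=4.4237
θ=296°:   candidates: C₊=(6.0959,3.1237) cross=39.796; C₋=(9.6316,-4.9864) cross=-39.796
θ=296°:   branch + wants cross > 0 → take C=(6.0959,3.1237) (cross=39.796)
θ=296°: ex = (C−B)/|BC| = (0.5428,0.8399); ey = (-0.8399,0.5428)
θ=296°: P = B + 2.75·ex + -1.30·ey = (4.3380,-1.9912)
θ=297°: B = A + 4.00·(cos297°, sin297°) = (1.8160, -3.5640)
θ=297°: |BD| = 8.9264
θ=297°: circle(B,8.00) ∩ circle(D,5.00): a=6.6477, h=4.4506
θ=297°:   candidates: C₊=(6.1339,3.1706) cross=39.728; C₋=(9.6878,-4.9902) cross=-39.728
θ=297°:   branch + wants cross > 0 → take C=(6.1339,3.1706) (cross=39.728)
θ=297°: ex = (C−B)/|BC| = (0.5397,0.8418); ey = (-0.8418,0.5397)
θ=297°: P = B + 2.75·ex + -1.30·ey = (4.3946,-1.9506)
θ=317°: B = A + 4.00·(cos317°, sin317°) = (2.9254, -2.7280)
θ=317°: |BD| = 7.5823
θ=317°: circle(B,8.00) ∩ circle(D,5.00): a=6.3629, h=4.8490
θ=317°:   candidates: C₊=(7.1177,4.0856) cross=36.767; C₋=(10.6069,-4.9630) cross=-36.767
θ=317°:   branch + wants cross > 0 → take C=(7.1177,4.0856) (cross=36.767)
θ=317°: ex = (C−B)/|BC| = (0.5240,0.8517); ey = (-0.8517,0.5240)
θ=317°: P = B + 2.75·ex + -1.30·ey = (5.4737,-1.0671)

θ=287°: 3.82 -2.33
θ=296°: 4.34 -1.99
θ=297°: 4.39 -1.95
θ=317°: 5.47 -1.07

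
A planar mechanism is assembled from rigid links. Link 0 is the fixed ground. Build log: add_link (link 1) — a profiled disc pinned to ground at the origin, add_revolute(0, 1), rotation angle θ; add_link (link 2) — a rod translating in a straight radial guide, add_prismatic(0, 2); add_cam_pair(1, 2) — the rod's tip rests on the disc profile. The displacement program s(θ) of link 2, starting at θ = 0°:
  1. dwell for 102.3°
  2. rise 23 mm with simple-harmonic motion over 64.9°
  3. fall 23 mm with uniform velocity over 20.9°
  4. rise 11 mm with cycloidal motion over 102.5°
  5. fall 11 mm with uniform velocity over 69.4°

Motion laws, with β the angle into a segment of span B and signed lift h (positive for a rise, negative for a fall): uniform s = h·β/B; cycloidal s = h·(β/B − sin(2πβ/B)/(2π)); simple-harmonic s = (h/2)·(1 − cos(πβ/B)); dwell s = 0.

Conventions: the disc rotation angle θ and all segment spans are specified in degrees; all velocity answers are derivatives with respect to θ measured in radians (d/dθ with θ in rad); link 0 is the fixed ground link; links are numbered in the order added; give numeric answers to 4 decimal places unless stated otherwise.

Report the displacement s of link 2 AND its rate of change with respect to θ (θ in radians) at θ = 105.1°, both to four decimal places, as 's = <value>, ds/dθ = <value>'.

seg 1 [0°–102.3°] dwell: s stays 0.0000
seg 2 [102.3°–167.2°] simple-harmonic, h=23: θ=105.1° here. β=2.8, B=64.9. 23/2·(1 − cos(π·0.0431)) = 0.1055 → s = 0.1055
velocity in seg [102.3°–167.2°] (simple-harmonic), θ in radians: β = 2.8° = 0.0489 rad, B = 64.9° = 1.1327 rad; ds/dθ = (πh/(2B)) sin(πβ/B) = (π·23/(2·1.1327)) sin(π·0.0431) = 4.309812 mm/rad

s = 0.1055, ds/dθ = 4.3098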